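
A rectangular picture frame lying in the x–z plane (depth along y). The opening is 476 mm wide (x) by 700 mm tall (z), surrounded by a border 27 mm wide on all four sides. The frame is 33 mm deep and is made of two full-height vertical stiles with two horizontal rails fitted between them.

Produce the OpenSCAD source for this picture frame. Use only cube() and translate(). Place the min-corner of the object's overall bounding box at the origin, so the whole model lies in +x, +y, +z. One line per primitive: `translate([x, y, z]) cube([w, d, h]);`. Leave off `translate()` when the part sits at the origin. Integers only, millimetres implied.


cube([27, 33, 754]);
translate([503, 0, 0]) cube([27, 33, 754]);
translate([27, 0, 0]) cube([476, 33, 27]);
translate([27, 0, 727]) cube([476, 33, 27]);


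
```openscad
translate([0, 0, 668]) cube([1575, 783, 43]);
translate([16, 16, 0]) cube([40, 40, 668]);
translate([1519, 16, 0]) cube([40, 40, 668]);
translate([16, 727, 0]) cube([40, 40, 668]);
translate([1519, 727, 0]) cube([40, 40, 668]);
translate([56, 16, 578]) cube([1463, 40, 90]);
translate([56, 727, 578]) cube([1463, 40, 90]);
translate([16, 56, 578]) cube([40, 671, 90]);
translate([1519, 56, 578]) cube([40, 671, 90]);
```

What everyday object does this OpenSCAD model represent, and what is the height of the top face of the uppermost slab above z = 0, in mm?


A table. The table height is 711 mm.

A 1575×783×43 slab sits at z = 668 on four 40 mm square posts — a table. The top surface is at 668 + 43 = 711 mm.


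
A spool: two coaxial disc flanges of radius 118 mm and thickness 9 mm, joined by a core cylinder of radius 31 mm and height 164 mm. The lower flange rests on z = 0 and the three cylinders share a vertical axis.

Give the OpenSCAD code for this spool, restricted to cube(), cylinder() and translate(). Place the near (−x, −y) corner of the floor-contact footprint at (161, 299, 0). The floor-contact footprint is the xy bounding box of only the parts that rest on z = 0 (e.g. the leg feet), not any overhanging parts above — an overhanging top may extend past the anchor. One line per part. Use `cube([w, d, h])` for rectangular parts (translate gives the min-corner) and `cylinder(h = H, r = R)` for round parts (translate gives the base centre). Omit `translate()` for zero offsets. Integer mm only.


translate([279, 417, 0]) cylinder(h = 9, r = 118);
translate([279, 417, 9]) cylinder(h = 164, r = 31);
translate([279, 417, 173]) cylinder(h = 9, r = 118);


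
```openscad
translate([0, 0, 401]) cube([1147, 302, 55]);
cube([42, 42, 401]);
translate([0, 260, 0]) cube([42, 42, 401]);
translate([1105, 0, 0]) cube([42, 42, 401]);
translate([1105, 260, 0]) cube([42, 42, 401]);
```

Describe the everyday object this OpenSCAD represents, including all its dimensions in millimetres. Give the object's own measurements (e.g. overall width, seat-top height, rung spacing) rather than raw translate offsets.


A bench: a 1147×302 mm seat slab, 55 mm thick, top at z = 456 mm, on four 42×42 mm square legs flush with the seat corners and standing on z = 0.


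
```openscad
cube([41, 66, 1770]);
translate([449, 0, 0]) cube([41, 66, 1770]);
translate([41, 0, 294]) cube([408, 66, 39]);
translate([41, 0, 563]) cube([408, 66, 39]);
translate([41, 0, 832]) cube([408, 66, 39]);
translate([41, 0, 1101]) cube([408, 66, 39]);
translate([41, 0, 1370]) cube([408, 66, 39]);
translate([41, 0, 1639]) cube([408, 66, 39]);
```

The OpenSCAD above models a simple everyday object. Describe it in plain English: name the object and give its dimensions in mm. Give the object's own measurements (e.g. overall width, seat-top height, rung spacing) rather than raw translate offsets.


A straight ladder. Two 41×66 mm vertical rails, 1770 mm tall, stand 490 mm apart (outside-to-outside) with their front faces coplanar on the −y side. 6 rungs, each 66 mm deep and 39 mm tall, span between the inner faces of the rails, front faces flush with the rails. The lowest rung's underside is at z = 294 mm and rungs are spaced 269 mm apart (underside to underside).


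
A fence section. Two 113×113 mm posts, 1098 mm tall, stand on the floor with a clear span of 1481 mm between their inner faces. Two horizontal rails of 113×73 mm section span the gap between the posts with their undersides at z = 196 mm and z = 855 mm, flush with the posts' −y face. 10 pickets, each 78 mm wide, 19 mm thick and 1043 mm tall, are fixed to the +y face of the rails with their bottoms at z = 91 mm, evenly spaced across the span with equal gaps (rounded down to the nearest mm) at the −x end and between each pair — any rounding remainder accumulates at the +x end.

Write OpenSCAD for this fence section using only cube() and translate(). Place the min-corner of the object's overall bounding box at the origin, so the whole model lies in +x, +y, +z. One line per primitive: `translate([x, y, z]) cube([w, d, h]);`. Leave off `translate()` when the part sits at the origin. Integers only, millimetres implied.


cube([113, 113, 1098]);
translate([1594, 0, 0]) cube([113, 113, 1098]);
translate([113, 0, 196]) cube([1481, 113, 73]);
translate([113, 0, 855]) cube([1481, 113, 73]);
translate([176, 113, 91]) cube([78, 19, 1043]);
translate([317, 113, 91]) cube([78, 19, 1043]);
translate([458, 113, 91]) cube([78, 19, 1043]);
translate([599, 113, 91]) cube([78, 19, 1043]);
translate([740, 113, 91]) cube([78, 19, 1043]);
translate([881, 113, 91]) cube([78, 19, 1043]);
translate([1022, 113, 91]) cube([78, 19, 1043]);
translate([1163, 113, 91]) cube([78, 19, 1043]);
translate([1304, 113, 91]) cube([78, 19, 1043]);
translate([1445, 113, 91]) cube([78, 19, 1043]);


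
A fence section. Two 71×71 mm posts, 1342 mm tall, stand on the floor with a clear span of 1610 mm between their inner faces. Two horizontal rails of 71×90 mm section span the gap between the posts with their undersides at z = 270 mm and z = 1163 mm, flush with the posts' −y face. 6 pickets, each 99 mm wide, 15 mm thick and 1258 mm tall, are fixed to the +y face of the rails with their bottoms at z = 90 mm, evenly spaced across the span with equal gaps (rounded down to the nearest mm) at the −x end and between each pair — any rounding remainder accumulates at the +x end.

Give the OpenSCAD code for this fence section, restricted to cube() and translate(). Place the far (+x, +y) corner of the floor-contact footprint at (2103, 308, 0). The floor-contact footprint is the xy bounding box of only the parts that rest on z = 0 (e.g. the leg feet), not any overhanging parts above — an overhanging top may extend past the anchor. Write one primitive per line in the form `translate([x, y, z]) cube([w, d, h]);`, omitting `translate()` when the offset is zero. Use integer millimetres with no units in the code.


translate([351, 237, 0]) cube([71, 71, 1342]);
translate([2032, 237, 0]) cube([71, 71, 1342]);
translate([422, 237, 270]) cube([1610, 71, 90]);
translate([422, 237, 1163]) cube([1610, 71, 90]);
translate([567, 308, 90]) cube([99, 15, 1258]);
translate([811, 308, 90]) cube([99, 15, 1258]);
translate([1055, 308, 90]) cube([99, 15, 1258]);
translate([1299, 308, 90]) cube([99, 15, 1258]);
translate([1543, 308, 90]) cube([99, 15, 1258]);
translate([1787, 308, 90]) cube([99, 15, 1258]);


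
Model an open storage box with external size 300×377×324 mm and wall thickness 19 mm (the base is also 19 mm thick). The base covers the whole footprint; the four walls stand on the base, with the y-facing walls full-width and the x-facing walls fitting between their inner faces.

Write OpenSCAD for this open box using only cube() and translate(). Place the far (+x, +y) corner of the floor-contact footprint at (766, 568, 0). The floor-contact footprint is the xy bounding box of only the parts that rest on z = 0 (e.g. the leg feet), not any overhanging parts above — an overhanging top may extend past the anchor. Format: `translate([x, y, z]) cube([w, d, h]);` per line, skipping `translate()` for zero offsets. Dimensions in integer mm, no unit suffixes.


translate([466, 191, 0]) cube([300, 377, 19]);
translate([466, 191, 19]) cube([300, 19, 305]);
translate([466, 549, 19]) cube([300, 19, 305]);
translate([466, 210, 19]) cube([19, 339, 305]);
translate([747, 210, 19]) cube([19, 339, 305]);


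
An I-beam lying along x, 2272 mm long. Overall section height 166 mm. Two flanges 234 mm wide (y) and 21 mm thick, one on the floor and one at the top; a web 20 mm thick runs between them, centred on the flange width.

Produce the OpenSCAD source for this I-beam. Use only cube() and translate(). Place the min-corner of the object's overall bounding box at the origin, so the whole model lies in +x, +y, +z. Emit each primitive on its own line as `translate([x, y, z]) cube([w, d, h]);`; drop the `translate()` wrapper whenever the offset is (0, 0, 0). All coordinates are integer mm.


cube([2272, 234, 21]);
translate([0, 107, 21]) cube([2272, 20, 124]);
translate([0, 0, 145]) cube([2272, 234, 21]);


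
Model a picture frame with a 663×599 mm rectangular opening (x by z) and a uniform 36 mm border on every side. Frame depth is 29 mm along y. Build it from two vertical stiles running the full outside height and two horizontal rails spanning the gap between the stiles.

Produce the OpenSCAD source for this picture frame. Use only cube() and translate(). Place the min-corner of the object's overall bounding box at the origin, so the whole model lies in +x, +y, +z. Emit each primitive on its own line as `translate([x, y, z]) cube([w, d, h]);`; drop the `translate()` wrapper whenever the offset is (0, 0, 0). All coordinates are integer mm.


cube([36, 29, 671]);
translate([699, 0, 0]) cube([36, 29, 671]);
translate([36, 0, 0]) cube([663, 29, 36]);
translate([36, 0, 635]) cube([663, 29, 36]);


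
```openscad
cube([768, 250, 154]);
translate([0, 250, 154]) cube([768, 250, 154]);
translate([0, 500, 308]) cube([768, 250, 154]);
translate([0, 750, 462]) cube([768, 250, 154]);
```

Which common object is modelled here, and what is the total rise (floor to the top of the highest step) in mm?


A staircase. The total rise is 616 mm.

4 identical blocks, each offset up and back from the previous — a staircase. Each step is 154 mm tall and there are 4 of them, so the total rise is 4 × 154 = 616 mm.


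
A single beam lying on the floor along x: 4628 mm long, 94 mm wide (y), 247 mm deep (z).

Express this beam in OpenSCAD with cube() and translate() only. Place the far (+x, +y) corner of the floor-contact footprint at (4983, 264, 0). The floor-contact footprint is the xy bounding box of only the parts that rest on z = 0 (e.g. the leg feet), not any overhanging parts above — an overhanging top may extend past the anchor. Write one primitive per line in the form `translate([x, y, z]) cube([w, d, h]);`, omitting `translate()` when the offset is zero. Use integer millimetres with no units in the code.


translate([355, 170, 0]) cube([4628, 94, 247]);


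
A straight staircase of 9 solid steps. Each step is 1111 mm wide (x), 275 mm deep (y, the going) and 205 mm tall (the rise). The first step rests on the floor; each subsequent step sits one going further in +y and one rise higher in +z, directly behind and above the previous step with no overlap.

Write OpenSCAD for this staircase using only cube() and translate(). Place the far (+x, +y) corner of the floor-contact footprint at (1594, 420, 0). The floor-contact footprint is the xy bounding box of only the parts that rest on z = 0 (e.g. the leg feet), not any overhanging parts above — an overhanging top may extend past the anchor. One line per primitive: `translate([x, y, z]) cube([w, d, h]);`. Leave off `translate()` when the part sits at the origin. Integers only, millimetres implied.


translate([483, 145, 0]) cube([1111, 275, 205]);
translate([483, 420, 205]) cube([1111, 275, 205]);
translate([483, 695, 410]) cube([1111, 275, 205]);
translate([483, 970, 615]) cube([1111, 275, 205]);
translate([483, 1245, 820]) cube([1111, 275, 205]);
translate([483, 1520, 1025]) cube([1111, 275, 205]);
translate([483, 1795, 1230]) cube([1111, 275, 205]);
translate([483, 2070, 1435]) cube([1111, 275, 205]);
translate([483, 2345, 1640]) cube([1111, 275, 205]);


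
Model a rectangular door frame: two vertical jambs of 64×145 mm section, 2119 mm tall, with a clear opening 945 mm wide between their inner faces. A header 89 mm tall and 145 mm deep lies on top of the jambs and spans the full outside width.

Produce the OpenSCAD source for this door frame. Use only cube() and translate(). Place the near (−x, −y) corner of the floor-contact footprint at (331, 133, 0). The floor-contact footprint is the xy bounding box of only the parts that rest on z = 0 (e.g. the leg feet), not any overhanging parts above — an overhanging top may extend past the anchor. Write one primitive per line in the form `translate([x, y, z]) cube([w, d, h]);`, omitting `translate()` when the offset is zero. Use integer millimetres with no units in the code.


translate([331, 133, 0]) cube([64, 145, 2119]);
translate([1340, 133, 0]) cube([64, 145, 2119]);
translate([331, 133, 2119]) cube([1073, 145, 89]);


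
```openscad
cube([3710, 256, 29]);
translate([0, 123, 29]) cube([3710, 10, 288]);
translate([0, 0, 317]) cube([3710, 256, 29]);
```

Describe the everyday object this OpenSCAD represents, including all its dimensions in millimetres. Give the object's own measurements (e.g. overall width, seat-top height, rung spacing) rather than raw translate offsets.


An I-beam lying along x, 3710 mm long. Overall section height 346 mm. Two flanges 256 mm wide (y) and 29 mm thick, one on the floor and one at the top; a web 10 mm thick runs between them, centred on the flange width.


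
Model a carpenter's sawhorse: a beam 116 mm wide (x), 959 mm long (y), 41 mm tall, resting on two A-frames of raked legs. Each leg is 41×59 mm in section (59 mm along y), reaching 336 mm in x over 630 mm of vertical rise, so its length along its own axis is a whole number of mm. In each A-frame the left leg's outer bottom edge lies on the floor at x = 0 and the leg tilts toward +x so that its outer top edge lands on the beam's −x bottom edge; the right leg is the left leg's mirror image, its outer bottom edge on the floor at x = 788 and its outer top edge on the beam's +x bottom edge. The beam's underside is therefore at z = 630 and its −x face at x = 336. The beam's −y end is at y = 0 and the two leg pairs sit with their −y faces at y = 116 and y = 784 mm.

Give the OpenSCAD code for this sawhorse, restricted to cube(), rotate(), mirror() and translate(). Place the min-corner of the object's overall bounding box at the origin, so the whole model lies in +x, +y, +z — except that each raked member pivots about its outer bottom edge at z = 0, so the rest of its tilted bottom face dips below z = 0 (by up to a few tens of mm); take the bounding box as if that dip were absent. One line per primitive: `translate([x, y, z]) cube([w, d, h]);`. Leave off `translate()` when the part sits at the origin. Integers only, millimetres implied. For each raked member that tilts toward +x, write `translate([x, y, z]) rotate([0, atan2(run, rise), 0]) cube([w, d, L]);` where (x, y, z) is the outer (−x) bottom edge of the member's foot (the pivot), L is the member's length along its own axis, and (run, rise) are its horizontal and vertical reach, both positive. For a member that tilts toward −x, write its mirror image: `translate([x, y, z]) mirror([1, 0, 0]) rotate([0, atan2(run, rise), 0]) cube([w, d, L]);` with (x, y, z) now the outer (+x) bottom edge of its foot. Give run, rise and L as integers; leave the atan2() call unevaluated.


translate([336, 0, 630]) cube([116, 959, 41]);
translate([0, 116, 0]) rotate([0, atan2(336, 630), 0]) cube([41, 59, 714]);
translate([788, 116, 0]) mirror([1, 0, 0]) rotate([0, atan2(336, 630), 0]) cube([41, 59, 714]);
translate([0, 784, 0]) rotate([0, atan2(336, 630), 0]) cube([41, 59, 714]);
translate([788, 784, 0]) mirror([1, 0, 0]) rotate([0, atan2(336, 630), 0]) cube([41, 59, 714]);


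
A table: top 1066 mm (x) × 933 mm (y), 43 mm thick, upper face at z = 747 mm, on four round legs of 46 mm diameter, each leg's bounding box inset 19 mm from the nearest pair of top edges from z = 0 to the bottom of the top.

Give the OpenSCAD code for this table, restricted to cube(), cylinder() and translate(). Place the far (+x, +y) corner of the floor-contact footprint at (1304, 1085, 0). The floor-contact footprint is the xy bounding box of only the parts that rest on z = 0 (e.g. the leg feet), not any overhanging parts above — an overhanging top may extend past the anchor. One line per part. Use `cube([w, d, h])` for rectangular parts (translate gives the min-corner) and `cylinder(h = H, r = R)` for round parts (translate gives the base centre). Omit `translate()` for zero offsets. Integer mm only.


translate([257, 171, 704]) cube([1066, 933, 43]);
translate([299, 213, 0]) cylinder(h = 704, r = 23);
translate([1281, 213, 0]) cylinder(h = 704, r = 23);
translate([299, 1062, 0]) cylinder(h = 704, r = 23);
translate([1281, 1062, 0]) cylinder(h = 704, r = 23);


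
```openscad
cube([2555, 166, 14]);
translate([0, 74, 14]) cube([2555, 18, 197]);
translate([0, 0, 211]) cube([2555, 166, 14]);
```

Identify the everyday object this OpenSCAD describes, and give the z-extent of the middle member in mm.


An I-beam. The web height is 197 mm.

Two wide flanges with a thin centred web — an I-beam. Overall 225 mm minus two 14 mm flanges gives a web of 225 − 2·14 = 197 mm.


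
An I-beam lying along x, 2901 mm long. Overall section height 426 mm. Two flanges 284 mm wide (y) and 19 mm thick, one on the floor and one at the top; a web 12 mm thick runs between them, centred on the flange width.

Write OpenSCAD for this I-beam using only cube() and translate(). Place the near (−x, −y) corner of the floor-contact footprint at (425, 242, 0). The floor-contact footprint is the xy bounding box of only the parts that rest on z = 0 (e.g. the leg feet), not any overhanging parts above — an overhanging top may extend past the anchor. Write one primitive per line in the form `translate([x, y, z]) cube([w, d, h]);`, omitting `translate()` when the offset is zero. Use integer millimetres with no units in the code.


translate([425, 242, 0]) cube([2901, 284, 19]);
translate([425, 378, 19]) cube([2901, 12, 388]);
translate([425, 242, 407]) cube([2901, 284, 19]);


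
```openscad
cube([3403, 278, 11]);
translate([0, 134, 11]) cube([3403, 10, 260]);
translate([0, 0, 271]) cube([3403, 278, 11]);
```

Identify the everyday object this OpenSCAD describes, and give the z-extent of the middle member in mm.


An I-beam. The web height is 260 mm.

Two wide flanges with a thin centred web — an I-beam. Overall 282 mm minus two 11 mm flanges gives a web of 282 − 2·11 = 260 mm.


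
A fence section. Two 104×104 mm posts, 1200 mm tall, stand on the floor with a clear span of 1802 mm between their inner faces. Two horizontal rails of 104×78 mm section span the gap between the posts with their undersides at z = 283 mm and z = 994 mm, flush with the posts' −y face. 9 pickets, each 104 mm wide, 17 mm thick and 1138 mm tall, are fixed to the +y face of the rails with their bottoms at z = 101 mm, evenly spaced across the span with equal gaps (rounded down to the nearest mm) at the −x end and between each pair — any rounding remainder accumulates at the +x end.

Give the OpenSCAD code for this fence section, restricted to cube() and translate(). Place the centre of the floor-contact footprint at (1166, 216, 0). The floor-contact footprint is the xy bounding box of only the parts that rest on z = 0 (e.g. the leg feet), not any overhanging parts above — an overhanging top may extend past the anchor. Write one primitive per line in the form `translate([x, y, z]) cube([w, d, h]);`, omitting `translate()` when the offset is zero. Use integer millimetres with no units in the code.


translate([161, 164, 0]) cube([104, 104, 1200]);
translate([2067, 164, 0]) cube([104, 104, 1200]);
translate([265, 164, 283]) cube([1802, 104, 78]);
translate([265, 164, 994]) cube([1802, 104, 78]);
translate([351, 268, 101]) cube([104, 17, 1138]);
translate([541, 268, 101]) cube([104, 17, 1138]);
translate([731, 268, 101]) cube([104, 17, 1138]);
translate([921, 268, 101]) cube([104, 17, 1138]);
translate([1111, 268, 101]) cube([104, 17, 1138]);
translate([1301, 268, 101]) cube([104, 17, 1138]);
translate([1491, 268, 101]) cube([104, 17, 1138]);
translate([1681, 268, 101]) cube([104, 17, 1138]);
translate([1871, 268, 101]) cube([104, 17, 1138]);


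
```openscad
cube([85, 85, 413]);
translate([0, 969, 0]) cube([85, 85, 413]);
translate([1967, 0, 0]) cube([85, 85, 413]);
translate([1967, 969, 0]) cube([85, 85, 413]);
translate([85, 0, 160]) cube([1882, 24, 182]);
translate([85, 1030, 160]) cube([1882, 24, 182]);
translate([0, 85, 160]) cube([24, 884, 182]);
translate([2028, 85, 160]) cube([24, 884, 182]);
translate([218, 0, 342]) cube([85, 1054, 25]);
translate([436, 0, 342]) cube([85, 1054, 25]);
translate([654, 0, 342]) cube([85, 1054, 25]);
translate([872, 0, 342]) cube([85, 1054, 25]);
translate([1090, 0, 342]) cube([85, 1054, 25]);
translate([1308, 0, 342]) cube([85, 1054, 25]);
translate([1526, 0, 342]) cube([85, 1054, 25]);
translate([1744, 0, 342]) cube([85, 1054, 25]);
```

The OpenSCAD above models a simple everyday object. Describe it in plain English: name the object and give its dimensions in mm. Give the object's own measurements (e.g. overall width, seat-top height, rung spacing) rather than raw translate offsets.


A bed frame 2052 mm long (x) by 1054 mm wide (y). Four 85×85 mm corner posts, 413 mm tall, at the corners of the footprint. Four rails of 24 mm thickness and 182 mm height run between adjacent posts with their undersides at z = 160 mm, their outer faces flush with the outside of the frame (the two x-running rails run between the posts' inner faces; the two y-running rails run between the posts' inner faces). 8 slats, each 85 mm wide (x) and 25 mm thick, lie across the top of the two x-running rails, running the full 1054 mm width of the frame in y; along x they sit between the end posts with a 133 mm gap after the −x posts and between neighbouring slats, leaving 138 mm before the +x posts.


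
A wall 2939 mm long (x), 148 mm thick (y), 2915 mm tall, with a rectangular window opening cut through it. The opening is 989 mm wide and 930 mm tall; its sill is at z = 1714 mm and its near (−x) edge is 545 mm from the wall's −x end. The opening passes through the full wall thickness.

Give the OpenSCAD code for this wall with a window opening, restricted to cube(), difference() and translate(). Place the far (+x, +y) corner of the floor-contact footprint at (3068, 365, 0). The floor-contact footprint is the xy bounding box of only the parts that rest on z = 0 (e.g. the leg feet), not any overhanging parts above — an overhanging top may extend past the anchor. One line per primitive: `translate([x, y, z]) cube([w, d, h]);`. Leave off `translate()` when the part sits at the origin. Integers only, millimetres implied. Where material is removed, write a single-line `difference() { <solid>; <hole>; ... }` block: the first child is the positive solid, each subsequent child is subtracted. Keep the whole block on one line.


difference() { translate([129, 217, 0]) cube([2939, 148, 2915]); translate([674, 217, 1714]) cube([989, 148, 930]); }


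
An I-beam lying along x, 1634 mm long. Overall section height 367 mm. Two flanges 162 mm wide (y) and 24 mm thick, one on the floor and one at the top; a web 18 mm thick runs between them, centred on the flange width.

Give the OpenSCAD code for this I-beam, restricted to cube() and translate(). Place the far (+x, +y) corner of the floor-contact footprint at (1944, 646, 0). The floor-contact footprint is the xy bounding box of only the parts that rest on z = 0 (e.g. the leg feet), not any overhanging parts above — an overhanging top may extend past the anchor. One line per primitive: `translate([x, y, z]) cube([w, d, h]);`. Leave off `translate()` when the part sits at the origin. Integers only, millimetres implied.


translate([310, 484, 0]) cube([1634, 162, 24]);
translate([310, 556, 24]) cube([1634, 18, 319]);
translate([310, 484, 343]) cube([1634, 162, 24]);


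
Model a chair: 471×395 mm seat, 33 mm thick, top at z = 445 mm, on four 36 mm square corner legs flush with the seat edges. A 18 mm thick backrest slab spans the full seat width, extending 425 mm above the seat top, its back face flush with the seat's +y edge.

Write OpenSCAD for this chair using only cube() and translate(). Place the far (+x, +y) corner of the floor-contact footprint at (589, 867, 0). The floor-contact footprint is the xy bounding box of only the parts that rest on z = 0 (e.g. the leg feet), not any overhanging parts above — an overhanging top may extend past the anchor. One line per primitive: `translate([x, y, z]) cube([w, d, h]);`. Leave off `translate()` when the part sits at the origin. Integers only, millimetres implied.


// leg_h = 445 - 33 = 412
translate([118, 472, 412]) cube([471, 395, 33]);
translate([118, 472, 0]) cube([36, 36, 412]);
translate([553, 472, 0]) cube([36, 36, 412]);
translate([118, 831, 0]) cube([36, 36, 412]);
translate([553, 831, 0]) cube([36, 36, 412]);
translate([118, 849, 445]) cube([471, 18, 425]);


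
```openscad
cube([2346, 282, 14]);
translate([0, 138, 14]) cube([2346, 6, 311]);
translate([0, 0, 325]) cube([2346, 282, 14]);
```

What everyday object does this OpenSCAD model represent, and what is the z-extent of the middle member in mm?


An I-beam. The web height is 311 mm.

Two wide flanges with a thin centred web — an I-beam. Overall 339 mm minus two 14 mm flanges gives a web of 339 − 2·14 = 311 mm.


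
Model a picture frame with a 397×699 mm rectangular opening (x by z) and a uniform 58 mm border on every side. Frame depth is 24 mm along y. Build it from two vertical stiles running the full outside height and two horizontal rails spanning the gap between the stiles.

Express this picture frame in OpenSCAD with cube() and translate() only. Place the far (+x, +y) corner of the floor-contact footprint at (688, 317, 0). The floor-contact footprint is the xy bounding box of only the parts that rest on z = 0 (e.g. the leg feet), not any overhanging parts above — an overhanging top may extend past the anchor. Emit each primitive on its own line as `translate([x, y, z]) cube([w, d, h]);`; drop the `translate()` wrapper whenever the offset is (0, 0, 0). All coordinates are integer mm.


translate([175, 293, 0]) cube([58, 24, 815]);
translate([630, 293, 0]) cube([58, 24, 815]);
translate([233, 293, 0]) cube([397, 24, 58]);
translate([233, 293, 757]) cube([397, 24, 58]);


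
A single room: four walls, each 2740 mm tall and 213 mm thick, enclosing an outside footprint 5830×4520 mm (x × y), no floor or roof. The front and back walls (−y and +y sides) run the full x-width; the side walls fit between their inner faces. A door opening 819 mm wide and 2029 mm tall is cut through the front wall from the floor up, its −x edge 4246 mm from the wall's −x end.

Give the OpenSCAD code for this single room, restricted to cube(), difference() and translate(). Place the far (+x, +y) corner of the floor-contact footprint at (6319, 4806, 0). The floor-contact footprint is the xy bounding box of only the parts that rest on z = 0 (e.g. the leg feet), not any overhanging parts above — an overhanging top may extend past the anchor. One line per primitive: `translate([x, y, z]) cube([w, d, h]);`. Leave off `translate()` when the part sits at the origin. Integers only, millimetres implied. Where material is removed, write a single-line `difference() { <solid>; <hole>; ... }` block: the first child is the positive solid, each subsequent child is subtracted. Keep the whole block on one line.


difference() { translate([489, 286, 0]) cube([5830, 213, 2740]); translate([4735, 286, 0]) cube([819, 213, 2029]); }
translate([489, 4593, 0]) cube([5830, 213, 2740]);
translate([489, 499, 0]) cube([213, 4094, 2740]);
translate([6106, 499, 0]) cube([213, 4094, 2740]);


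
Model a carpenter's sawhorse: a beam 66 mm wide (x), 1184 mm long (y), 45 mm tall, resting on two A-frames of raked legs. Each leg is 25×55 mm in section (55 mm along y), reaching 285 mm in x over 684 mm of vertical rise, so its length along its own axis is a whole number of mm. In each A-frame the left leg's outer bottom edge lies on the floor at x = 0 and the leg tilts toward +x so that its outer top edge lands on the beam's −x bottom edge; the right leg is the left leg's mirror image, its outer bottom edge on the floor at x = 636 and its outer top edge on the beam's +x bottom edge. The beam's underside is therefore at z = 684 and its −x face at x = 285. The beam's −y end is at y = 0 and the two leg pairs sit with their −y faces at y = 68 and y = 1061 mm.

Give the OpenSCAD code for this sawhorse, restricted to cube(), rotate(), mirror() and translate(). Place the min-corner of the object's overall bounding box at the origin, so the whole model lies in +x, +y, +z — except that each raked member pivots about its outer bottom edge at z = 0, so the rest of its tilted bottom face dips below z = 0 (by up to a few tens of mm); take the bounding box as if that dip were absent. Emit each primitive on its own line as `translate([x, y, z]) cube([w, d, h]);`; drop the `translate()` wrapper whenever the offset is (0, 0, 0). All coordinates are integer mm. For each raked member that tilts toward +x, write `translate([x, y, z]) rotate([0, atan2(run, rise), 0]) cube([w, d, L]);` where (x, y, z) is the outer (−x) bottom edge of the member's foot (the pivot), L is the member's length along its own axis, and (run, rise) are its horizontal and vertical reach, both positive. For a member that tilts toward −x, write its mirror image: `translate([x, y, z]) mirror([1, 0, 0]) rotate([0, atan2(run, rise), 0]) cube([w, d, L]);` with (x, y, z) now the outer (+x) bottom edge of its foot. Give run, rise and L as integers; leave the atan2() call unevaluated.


translate([285, 0, 684]) cube([66, 1184, 45]);
translate([0, 68, 0]) rotate([0, atan2(285, 684), 0]) cube([25, 55, 741]);
translate([636, 68, 0]) mirror([1, 0, 0]) rotate([0, atan2(285, 684), 0]) cube([25, 55, 741]);
translate([0, 1061, 0]) rotate([0, atan2(285, 684), 0]) cube([25, 55, 741]);
translate([636, 1061, 0]) mirror([1, 0, 0]) rotate([0, atan2(285, 684), 0]) cube([25, 55, 741]);


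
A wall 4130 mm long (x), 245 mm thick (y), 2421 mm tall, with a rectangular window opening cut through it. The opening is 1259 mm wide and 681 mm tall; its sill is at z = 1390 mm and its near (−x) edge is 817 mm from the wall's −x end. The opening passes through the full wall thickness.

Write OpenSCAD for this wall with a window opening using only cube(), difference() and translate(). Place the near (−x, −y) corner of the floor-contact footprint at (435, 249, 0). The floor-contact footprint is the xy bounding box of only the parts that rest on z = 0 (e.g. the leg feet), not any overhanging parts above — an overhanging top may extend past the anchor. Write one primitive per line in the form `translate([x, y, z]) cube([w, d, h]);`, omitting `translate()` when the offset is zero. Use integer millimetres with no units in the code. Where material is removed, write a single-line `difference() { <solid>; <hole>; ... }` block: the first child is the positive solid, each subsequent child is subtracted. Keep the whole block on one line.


difference() { translate([435, 249, 0]) cube([4130, 245, 2421]); translate([1252, 249, 1390]) cube([1259, 245, 681]); }


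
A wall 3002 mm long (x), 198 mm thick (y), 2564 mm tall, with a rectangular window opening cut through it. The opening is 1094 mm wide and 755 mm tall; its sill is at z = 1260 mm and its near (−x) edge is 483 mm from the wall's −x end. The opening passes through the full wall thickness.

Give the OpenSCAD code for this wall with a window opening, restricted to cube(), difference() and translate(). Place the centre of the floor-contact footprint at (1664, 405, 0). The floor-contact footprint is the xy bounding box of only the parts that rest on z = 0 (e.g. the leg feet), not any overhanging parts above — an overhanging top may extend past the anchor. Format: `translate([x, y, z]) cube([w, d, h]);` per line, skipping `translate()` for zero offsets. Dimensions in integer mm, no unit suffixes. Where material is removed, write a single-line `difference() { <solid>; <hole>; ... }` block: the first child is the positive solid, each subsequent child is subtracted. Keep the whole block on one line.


difference() { translate([163, 306, 0]) cube([3002, 198, 2564]); translate([646, 306, 1260]) cube([1094, 198, 755]); }


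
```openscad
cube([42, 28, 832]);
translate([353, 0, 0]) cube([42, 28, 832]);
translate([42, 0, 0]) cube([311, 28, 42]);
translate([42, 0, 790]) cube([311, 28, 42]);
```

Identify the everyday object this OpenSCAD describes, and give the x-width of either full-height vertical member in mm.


A picture frame. The border width is 42 mm.

Four thin pieces enclosing a rectangular opening — a picture frame. The two full-height stiles are 832 mm tall; the top rail sits at z = 790 and is 42 mm tall, so the border above the opening is 832 − 790 = 42 mm, matching the stile x-width.


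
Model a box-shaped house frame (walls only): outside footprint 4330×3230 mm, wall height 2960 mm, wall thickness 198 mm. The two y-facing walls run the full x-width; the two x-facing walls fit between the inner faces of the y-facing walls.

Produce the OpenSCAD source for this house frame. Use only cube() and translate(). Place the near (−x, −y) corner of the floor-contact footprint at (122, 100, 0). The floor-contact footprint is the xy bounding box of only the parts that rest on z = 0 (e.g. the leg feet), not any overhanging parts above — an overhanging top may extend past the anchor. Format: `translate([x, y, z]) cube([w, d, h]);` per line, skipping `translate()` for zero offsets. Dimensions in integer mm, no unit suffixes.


translate([122, 100, 0]) cube([4330, 198, 2960]);
translate([122, 3132, 0]) cube([4330, 198, 2960]);
translate([122, 298, 0]) cube([198, 2834, 2960]);
translate([4254, 298, 0]) cube([198, 2834, 2960]);


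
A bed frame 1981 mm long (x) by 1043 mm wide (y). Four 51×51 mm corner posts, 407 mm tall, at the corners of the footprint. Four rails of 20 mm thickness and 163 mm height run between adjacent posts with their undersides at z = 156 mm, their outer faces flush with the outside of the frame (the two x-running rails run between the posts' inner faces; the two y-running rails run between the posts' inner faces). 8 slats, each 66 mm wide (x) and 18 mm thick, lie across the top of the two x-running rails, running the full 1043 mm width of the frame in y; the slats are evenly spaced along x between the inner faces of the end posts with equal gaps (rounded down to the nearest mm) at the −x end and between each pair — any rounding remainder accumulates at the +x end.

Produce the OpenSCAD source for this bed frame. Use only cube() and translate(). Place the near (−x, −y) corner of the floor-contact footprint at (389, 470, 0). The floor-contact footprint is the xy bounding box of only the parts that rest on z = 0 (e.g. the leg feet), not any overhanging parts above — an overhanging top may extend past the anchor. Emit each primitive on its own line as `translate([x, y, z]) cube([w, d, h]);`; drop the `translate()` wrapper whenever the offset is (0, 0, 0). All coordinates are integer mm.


// slat z = rail_z + rail_h = 156 + 163 = 319
// slat gap = ⌊(1879 − 8·66) / 9⌋ = 150
translate([389, 470, 0]) cube([51, 51, 407]);
translate([389, 1462, 0]) cube([51, 51, 407]);
translate([2319, 470, 0]) cube([51, 51, 407]);
translate([2319, 1462, 0]) cube([51, 51, 407]);
translate([440, 470, 156]) cube([1879, 20, 163]);
translate([440, 1493, 156]) cube([1879, 20, 163]);
translate([389, 521, 156]) cube([20, 941, 163]);
translate([2350, 521, 156]) cube([20, 941, 163]);
translate([590, 470, 319]) cube([66, 1043, 18]);
translate([806, 470, 319]) cube([66, 1043, 18]);
translate([1022, 470, 319]) cube([66, 1043, 18]);
translate([1238, 470, 319]) cube([66, 1043, 18]);
translate([1454, 470, 319]) cube([66, 1043, 18]);
translate([1670, 470, 319]) cube([66, 1043, 18]);
translate([1886, 470, 319]) cube([66, 1043, 18]);
translate([2102, 470, 319]) cube([66, 1043, 18]);


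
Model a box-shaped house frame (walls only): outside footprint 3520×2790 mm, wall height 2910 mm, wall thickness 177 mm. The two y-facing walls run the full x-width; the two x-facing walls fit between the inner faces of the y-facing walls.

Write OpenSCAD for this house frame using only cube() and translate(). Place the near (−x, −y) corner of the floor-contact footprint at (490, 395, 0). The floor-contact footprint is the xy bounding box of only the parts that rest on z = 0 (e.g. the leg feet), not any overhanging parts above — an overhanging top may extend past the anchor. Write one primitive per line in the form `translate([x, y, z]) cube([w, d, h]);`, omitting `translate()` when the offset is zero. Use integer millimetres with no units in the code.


translate([490, 395, 0]) cube([3520, 177, 2910]);
translate([490, 3008, 0]) cube([3520, 177, 2910]);
translate([490, 572, 0]) cube([177, 2436, 2910]);
translate([3833, 572, 0]) cube([177, 2436, 2910]);


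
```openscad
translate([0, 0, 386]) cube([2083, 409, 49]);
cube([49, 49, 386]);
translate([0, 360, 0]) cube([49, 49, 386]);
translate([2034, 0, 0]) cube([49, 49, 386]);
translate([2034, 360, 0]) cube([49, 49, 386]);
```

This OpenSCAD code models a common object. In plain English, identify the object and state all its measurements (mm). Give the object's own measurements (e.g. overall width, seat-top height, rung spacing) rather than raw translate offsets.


A long wooden bench with a 2083 mm (x) × 409 mm (y) seat, 49 mm thick, its top surface 435 mm above the floor. Four 49 mm square legs at the seat corners, flush with the edges, run from z = 0 to the seat underside.


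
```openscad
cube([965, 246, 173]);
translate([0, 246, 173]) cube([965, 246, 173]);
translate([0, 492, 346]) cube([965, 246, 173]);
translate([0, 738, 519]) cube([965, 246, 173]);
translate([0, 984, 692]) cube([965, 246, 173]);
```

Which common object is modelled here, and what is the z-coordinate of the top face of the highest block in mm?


A staircase. The total rise is 865 mm.

5 identical blocks, each offset up and back from the previous — a staircase. Each step is 173 mm tall and there are 5 of them, so the total rise is 5 × 173 = 865 mm.


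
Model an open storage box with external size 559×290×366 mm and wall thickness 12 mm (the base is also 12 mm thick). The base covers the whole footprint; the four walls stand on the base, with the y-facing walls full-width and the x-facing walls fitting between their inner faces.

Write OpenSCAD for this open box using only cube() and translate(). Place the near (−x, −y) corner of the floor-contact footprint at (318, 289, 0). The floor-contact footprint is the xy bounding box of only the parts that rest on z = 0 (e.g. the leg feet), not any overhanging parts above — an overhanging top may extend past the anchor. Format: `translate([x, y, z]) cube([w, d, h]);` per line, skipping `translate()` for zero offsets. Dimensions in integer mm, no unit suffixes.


translate([318, 289, 0]) cube([559, 290, 12]);
translate([318, 289, 12]) cube([559, 12, 354]);
translate([318, 567, 12]) cube([559, 12, 354]);
translate([318, 301, 12]) cube([12, 266, 354]);
translate([865, 301, 12]) cube([12, 266, 354]);


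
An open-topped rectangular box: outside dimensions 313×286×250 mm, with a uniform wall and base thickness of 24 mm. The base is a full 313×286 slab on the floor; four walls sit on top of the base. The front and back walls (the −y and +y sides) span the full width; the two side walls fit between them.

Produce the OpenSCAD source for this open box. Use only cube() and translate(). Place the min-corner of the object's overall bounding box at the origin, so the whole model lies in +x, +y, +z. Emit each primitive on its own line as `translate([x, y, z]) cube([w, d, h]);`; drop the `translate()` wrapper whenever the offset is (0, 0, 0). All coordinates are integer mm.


cube([313, 286, 24]);
translate([0, 0, 24]) cube([313, 24, 226]);
translate([0, 262, 24]) cube([313, 24, 226]);
translate([0, 24, 24]) cube([24, 238, 226]);
translate([289, 24, 24]) cube([24, 238, 226]);
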